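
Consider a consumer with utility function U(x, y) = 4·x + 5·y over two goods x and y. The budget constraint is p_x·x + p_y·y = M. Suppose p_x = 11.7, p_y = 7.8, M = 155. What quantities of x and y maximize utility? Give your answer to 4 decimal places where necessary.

Linear utility — the consumer picks whichever good has higher MU/price: 4/11.7 = 0.3419 vs 5/7.8 = 0.641.
y gives more utility per dollar, so spend all income on y: y* = M/p_y, x* = 0.
Numerically: x* = 0, y* = 19.8718.

x* = 0, y* = 19.8718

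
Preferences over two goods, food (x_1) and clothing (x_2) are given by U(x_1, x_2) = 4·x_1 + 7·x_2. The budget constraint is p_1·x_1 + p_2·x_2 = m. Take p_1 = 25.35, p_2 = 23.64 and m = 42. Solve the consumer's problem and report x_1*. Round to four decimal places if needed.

Perfect substitutes: compare marginal utility per dollar. 4/p_1 vs 7/p_2 → 0.1578 vs 0.2961.
x_2 gives more utility per dollar, so spend all income on x_2: x_2* = m/p_2, x_1* = 0.
Numerically: x_1* = 0, x_2* = 1.7766.

x_1* = 0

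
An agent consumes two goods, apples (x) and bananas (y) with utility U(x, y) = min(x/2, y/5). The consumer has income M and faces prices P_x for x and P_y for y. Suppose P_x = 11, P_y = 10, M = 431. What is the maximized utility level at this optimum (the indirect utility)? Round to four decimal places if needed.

With perfect complements, no substitution: consume in ratio x:y = 2:5.
Budget: P_x·x + P_y·(5/2)·x = M, so (2·P_x + 5·P_y)·x = 2·M.
Demand: x*(P_x,P_y,M) = 2·M/(2·P_x + 5·P_y), y* = 5·M/(2·P_x + 5·P_y).
Here 2·11 + 5·10 = 72, giving x* = 11.9722 and y* = 29.9306.
Utility at the optimum: U(11.9722, 29.9306) = 5.9861.

V = 5.9861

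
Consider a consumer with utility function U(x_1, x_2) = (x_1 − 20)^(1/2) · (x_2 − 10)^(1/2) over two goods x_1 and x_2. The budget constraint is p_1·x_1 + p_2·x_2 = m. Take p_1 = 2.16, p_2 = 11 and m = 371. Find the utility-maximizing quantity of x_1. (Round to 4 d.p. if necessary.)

x_1* = 70.4167

MRS = (x_2−10)/(x_1−20). Tangency with p_1/p_2 gives x_2−10 = (p_1/p_2)·(x_1−20).
After buying the subsistence bundle (20, 10), a share 0.5 of the remaining income goes to x_1: x_1* = 20 + 0.5·(m − 20p_1 − 10p_2)/p_1.
Discretionary income = 371 − 20·2.16 − 10·11 = 217.8; x_1* = 20 + 0.5·217.8/2.16 = 70.4167.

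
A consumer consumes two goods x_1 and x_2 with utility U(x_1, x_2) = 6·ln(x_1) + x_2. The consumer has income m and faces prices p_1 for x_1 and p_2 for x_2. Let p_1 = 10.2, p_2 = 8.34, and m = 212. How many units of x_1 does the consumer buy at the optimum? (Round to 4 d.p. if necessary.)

MU_x_1 = 6/x_1, MU_x_2 = 1. Tangency: 6/x_1 = p_1/p_2.
So x_1*(p_1,p_2) = 6·p_2/p_1, independent of income; and x_2* = (m − 6·p_2)/p_2.
At the given prices: x_1* = 6·8.34/10.2 = 4.9059.

x_1* = 4.9059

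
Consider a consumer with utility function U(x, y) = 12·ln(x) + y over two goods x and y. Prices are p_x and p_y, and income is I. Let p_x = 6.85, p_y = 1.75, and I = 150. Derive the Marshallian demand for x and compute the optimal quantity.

MU_x = 12/x, MU_y = 1. Tangency: 12/x = p_x/p_y.
So x*(p_x,p_y) = 12·p_y/p_x, independent of income; and y* = (I − 12·p_y)/p_y.
At the given prices: x* = 12·1.75/6.85 = 3.0657.

x* = 3.0657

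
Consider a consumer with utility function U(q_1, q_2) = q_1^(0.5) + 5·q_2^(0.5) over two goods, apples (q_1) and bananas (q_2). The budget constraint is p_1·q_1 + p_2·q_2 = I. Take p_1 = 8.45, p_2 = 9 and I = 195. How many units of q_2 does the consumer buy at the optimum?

q_2* = 20.7813

MRS = MU_q_1/MU_q_2 = (1/5)·(q_2/q_1)^(0.5). Set equal to p_1/p_2.
Solve for the ratio: q_2/q_1 = [5·p_1/p_2]^(2).
Substitute q_2 = (q_2/q_1)·q_1 into the budget: q_1* = I/(p_1 + p_2·(q_2/q_1)).
Numerically q_2/q_1 = 22.037809, so q_1* = 195/(8.45 + 9·22.037809) = 0.943 and q_2* = 22.037809·0.943 = 20.7813.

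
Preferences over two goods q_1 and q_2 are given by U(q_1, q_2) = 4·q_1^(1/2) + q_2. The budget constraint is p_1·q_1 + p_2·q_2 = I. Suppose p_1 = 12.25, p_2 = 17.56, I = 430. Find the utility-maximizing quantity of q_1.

Utility is quasi-linear in q_2; the FOC for q_1 is 2/√q_1 = p_1/p_2.
Solve: √q_1 = 2·p_2/p_1, so q_1*(p_1,p_2) = (2·p_2/p_1)², and q_2* = (I − p_1·q_1*)/p_2.
Plugging in: q_1* = (2·17.56/12.25)² = 8.2193.

q_1* = 8.2193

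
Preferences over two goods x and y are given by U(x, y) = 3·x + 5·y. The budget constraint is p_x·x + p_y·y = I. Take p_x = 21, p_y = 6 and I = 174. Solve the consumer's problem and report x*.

x* = 0

Perfect substitutes: compare marginal utility per dollar. 3/p_x vs 5/p_y → 0.1429 vs 0.8333.
y gives more utility per dollar, so spend all income on y: y* = I/p_y, x* = 0.
Numerically: x* = 0, y* = 29.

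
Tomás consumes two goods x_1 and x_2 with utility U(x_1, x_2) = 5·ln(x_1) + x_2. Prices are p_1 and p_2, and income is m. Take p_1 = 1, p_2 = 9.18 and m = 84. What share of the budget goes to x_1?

MU_x_1 = 5/x_1, MU_x_2 = 1. Tangency: 5/x_1 = p_1/p_2.
So x_1*(p_1,p_2) = 5·p_2/p_1, independent of income; and x_2* = (m − 5·p_2)/p_2.
At the given prices: x_1* = 5·9.18/1 = 45.9, and x_2* = 4.1503.
Expenditure on x_1: 1·45.9 = 45.9; share = 0.5464.

share on x_1 = 0.5464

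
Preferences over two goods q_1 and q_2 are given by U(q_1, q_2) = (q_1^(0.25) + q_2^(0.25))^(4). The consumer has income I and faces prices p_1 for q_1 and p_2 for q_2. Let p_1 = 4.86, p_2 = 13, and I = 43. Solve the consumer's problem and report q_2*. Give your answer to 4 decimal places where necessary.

MU_q_1 ∝ q_1^(-0.75), MU_q_2 ∝ q_2^(-0.75), so MRS = (q_2/q_1)^(0.75) = p_1/p_2.
Hence q_2/q_1 = (p_1/p_2)^(1/(0.75)), i.e. raised to the 4/3 power.
With the ratio pinned down, the budget gives q_1* = I/(p_1 + p_2·(q_2/q_1)) and q_2* = (q_2/q_1)·q_1*.
Numerically q_2/q_1 = 0.269313, so q_1* = 43/(4.86 + 13·0.269313) = 5.1429 and q_2* = 0.269313·5.1429 = 1.385.

q_2* = 1.385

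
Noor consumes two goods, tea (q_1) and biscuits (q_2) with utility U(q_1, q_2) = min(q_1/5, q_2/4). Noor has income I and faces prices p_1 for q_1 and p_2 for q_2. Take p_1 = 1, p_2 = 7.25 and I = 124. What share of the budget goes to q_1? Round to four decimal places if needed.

share on q_1 = 0.1471

Leontief preferences: the optimum is at the kink where q_1/5 = q_2/4, i.e. q_2 = (4/5)·q_1.
Budget: p_1·q_1 + p_2·(4/5)·q_1 = I, so (5·p_1 + 4·p_2)·q_1 = 5·I.
Demand: q_1*(p_1,p_2,I) = 5·I/(5·p_1 + 4·p_2), q_2* = 4·I/(5·p_1 + 4·p_2).
Here 5·1 + 4·7.25 = 34, giving q_1* = 18.2353 and q_2* = 14.5882.
Expenditure on q_1: 1·18.2353 = 18.2353; share = 0.1471.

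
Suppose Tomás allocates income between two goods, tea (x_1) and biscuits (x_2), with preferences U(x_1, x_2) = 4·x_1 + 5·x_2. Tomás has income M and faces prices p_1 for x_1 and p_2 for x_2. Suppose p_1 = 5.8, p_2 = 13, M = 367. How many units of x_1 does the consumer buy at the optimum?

x_1* = 63.2759

Perfect substitutes: compare marginal utility per dollar. 4/p_1 vs 5/p_2 → 0.6897 vs 0.3846.
x_1 gives more utility per dollar, so spend all income on x_1: x_1* = M/p_1, x_2* = 0.
Numerically: x_1* = 63.2759, x_2* = 0.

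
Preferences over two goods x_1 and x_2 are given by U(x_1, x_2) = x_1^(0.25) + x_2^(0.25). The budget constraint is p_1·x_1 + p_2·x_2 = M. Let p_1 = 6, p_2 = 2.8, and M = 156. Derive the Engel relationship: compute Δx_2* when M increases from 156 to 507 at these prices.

Δx_2* = 70.5977

MRS = MU_x_1/MU_x_2 = (x_2/x_1)^(0.75). Set equal to p_1/p_2.
Solve for the ratio: x_2/x_1 = [p_1/p_2]^(4/3).
Substitute x_2 = (x_2/x_1)·x_1 into the budget: x_1* = M/(p_1 + p_2·(x_2/x_1)).
Numerically x_2/x_1 = 2.76264, so x_1* = 156/(6 + 2.8·2.76264) = 11.3575 and x_2* = 2.76264·11.3575 = 31.3767.
At M' = 507: x_2* = 101.9744. Change: 101.9744 − 31.3767 = 70.5977.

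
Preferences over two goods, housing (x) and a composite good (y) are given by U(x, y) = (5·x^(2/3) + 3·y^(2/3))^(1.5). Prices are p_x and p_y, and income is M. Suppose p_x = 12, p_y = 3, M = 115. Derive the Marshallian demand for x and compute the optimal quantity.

x* = 2.1507

Substitute y = (y/x)·x into the budget: x* = M/(p_x + p_y·(y/x)).
Numerically y/x = 13.824, so x* = 115/(12 + 3·13.824) = 2.1507.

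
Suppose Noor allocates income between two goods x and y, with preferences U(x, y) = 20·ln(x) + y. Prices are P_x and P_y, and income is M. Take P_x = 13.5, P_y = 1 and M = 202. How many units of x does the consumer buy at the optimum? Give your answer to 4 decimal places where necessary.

Set MRS = P_x/P_y: (20/x)/1 = P_x/P_y.
So x*(P_x,P_y) = 20·P_y/P_x, independent of income; and y* = (M − 20·P_y)/P_y.
At the given prices: x* = 20·1/13.5 = 1.4815.

x* = 1.4815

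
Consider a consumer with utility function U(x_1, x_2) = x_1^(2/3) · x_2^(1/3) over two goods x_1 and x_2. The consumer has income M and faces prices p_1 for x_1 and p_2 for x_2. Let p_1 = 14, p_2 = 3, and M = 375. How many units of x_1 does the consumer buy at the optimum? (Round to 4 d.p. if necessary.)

The MRS is 2·x_2/x_1. Set MRS = p_1/p_2.
So 2/3·p_2·x_2 = 1/3·p_1·x_1; combined with the budget, a share 2/3 of income goes to x_1.
Demand: x_1*(p_1,p_2,M) = 2/3·M/p_1 and x_2* = 1/3·M/p_2.
At p_1=14, p_2=3, M=375: x_1* = 2/3·375/14 = 17.8571.

x_1* = 17.8571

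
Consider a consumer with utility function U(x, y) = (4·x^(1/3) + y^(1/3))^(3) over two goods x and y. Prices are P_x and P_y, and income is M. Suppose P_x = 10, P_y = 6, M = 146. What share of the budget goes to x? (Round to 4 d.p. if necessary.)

share on x = 0.861

Substitute y = (y/x)·x into the budget: x* = M/(P_x + P_y·(y/x)).
Numerically y/x = 0.268957, so x* = 146/(10 + 6·0.268957) = 12.5713 and y* = 0.268957·12.5713 = 3.3811.
Expenditure on x: 10·12.5713 = 125.7131; share = 0.861.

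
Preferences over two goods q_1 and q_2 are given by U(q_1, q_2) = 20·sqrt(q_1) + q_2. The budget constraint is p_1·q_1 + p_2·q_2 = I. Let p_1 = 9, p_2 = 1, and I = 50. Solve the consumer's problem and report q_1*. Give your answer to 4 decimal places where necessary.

q_1* = 1.2346

Set MRS = p_1/p_2: 10·q_1^(−1/2) = p_1/p_2.
Thus q_1* = (10·p_2/p_1)² — independent of I — with the rest of income spent on q_2.
Plugging in: q_1* = (10·1/9)² = 1.2346.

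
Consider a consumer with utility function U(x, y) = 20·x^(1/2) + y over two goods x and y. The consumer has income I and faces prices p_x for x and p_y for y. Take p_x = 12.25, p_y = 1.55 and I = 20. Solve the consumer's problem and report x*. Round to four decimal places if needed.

x* = 1.601

Set MRS = p_x/p_y: 10·x^(−1/2) = p_x/p_y.
Solve: √x = 10·p_y/p_x, so x*(p_x,p_y) = (10·p_y/p_x)², and y* = (I − p_x·x*)/p_y.
Plugging in: x* = (10·1.55/12.25)² = 1.601.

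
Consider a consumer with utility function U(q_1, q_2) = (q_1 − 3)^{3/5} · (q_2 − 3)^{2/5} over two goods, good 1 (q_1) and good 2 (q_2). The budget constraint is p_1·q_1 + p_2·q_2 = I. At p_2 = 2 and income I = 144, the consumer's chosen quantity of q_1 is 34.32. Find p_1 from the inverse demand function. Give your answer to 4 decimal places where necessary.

p_1 = 2.5

Let q_1' = q_1−3, q_2' = q_2−3. MRS = (3/2)·q_2'/q_1' = p_1/p_2.
After buying the subsistence bundle (3, 3), a share 0.6 of the remaining income goes to q_1: q_1* = 3 + 0.6·(I − 3p_1 − 3p_2)/p_1.
Set q_1* = 34.32 in the demand function and solve for p_1: p_1 = 2.5.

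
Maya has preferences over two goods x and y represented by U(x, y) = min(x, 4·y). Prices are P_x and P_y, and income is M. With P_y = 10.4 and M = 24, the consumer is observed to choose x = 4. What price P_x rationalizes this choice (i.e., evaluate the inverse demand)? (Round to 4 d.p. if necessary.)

P_x = 3.4

Leontief preferences: the optimum is at the kink where x/4 = y/1, i.e. y = (1/4)·x.
Budget: P_x·x + P_y·(1/4)·x = M, so (4·P_x + P_y)·x = 4·M.
Demand: x*(P_x,P_y,M) = 4·M/(4·P_x + P_y), y* = M/(4·P_x + P_y).
Set x* = 4 in the demand function and solve for P_x: P_x = 3.4.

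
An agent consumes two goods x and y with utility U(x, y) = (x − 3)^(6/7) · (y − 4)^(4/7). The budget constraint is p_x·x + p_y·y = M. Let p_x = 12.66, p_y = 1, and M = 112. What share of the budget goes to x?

Let x' = x−3, y' = y−4. MRS = (3/2)·y'/x' = p_x/p_y.
Substituting into the budget: x* = 3 + 0.6·(M − 3·p_x − 4·p_y)/p_x, and y* = 4 + 0.4·(…)/p_y.
Discretionary income = 112 − 3·12.66 − 4·1 = 70.02; x* = 3 + 0.6·70.02/12.66 = 6.3185; y* = 4 + 0.4·70.02/1 = 32.008.
Expenditure on x: 12.66·6.3185 = 79.992; share = 0.7142.

share on x = 0.7142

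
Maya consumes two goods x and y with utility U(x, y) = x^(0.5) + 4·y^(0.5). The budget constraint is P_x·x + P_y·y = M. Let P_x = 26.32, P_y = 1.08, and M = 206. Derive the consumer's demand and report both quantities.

Substitute y = (y/x)·x into the budget: x* = M/(P_x + P_y·(y/x)).
Numerically y/x = 9502.639232, so x* = 206/(26.32 + 1.08·9502.639232) = 0.02 and y* = 9502.639232·0.02 = 190.2528.

x* = 0.02, y* = 190.2528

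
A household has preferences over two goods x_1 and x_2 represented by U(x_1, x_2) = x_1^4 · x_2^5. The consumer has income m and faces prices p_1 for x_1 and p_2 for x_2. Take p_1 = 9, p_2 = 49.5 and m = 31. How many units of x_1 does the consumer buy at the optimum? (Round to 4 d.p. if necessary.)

x_1* = 1.5309

The MRS is (4/5)·x_2/x_1. Set MRS = p_1/p_2.
So 4·p_2·x_2 = 5·p_1·x_1; combined with the budget, a share 4/9 of income goes to x_1.
Demand: x_1*(p_1,p_2,m) = 4/9·m/p_1 and x_2* = 5/9·m/p_2.
At p_1=9, p_2=49.5, m=31: x_1* = 4/9·31/9 = 1.5309.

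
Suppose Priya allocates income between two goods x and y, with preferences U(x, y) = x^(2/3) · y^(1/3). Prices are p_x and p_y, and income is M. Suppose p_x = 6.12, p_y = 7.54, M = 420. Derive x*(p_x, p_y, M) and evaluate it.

x* = 45.7516

MU_x/MU_y = (2/3·y)/(1/3·x); tangency sets this equal to p_x/p_y.
Rearranging, p_y·y = (1/2)·p_x·x. Substituting into the budget gives p_x·x·(1 + (1/2)) = M.
Demand: x*(p_x,p_y,M) = 2/3·M/p_x and y* = 1/3·M/p_y.
At p_x=6.12, p_y=7.54, M=420: x* = 2/3·420/6.12 = 45.7516.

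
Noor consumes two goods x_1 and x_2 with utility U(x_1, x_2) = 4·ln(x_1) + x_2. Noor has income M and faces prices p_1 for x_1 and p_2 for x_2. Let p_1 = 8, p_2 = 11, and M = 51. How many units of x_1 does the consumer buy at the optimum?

Set MRS = p_1/p_2: (4/x_1)/1 = p_1/p_2.
So x_1*(p_1,p_2) = 4·p_2/p_1, independent of income; and x_2* = (M − 4·p_2)/p_2.
At the given prices: x_1* = 4·11/8 = 5.5.

x_1* = 5.5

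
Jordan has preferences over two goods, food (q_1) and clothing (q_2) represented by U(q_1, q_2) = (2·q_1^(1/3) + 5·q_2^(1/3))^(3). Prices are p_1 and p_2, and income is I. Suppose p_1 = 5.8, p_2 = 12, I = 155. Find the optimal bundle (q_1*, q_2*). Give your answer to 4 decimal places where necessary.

q_1* = 7.13, q_2* = 9.4705

From the CES first-order condition, (2/5)·(q_2/q_1)^(2/3) = p_1/p_2.
Solve for the ratio: q_2/q_1 = [(5/2)·p_1/p_2]^(1.5).
Substitute q_2 = (q_2/q_1)·q_1 into the budget: q_1* = I/(p_1 + p_2·(q_2/q_1)).
Numerically q_2/q_1 = 1.328251, so q_1* = 155/(5.8 + 12·1.328251) = 7.13 and q_2* = 1.328251·7.13 = 9.4705.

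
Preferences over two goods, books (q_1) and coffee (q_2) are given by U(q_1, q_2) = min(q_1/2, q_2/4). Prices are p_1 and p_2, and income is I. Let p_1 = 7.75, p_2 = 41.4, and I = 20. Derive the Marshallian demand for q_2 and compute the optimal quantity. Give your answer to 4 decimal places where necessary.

q_2* = 0.4417

Leontief preferences: the optimum is at the kink where q_1/2 = q_2/4, i.e. q_2 = 2·q_1.
Budget: p_1·q_1 + p_2·2·q_1 = I, so (2·p_1 + 4·p_2)·q_1 = 2·I.
Demand: q_1*(p_1,p_2,I) = 2·I/(2·p_1 + 4·p_2), q_2* = 4·I/(2·p_1 + 4·p_2).
Here 2·7.75 + 4·41.4 = 181.1, giving q_2* = 0.4417.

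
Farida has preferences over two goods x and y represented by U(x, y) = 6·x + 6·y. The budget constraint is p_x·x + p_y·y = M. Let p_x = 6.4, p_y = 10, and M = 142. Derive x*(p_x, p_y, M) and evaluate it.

Numerically: x* = 22.1875, y* = 0.

x* = 22.1875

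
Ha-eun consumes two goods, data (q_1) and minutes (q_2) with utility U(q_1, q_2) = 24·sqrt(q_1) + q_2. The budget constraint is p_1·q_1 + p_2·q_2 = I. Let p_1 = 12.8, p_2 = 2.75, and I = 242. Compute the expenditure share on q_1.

Set MRS = p_1/p_2: 12·q_1^(−1/2) = p_1/p_2.
Solve: √q_1 = 12·p_2/p_1, so q_1*(p_1,p_2) = (12·p_2/p_1)², and q_2* = (I − p_1·q_1*)/p_2.
Plugging in: q_1* = (12·2.75/12.8)² = 6.6467, q_2* = 57.0625.
Expenditure on q_1: 12.8·6.6467 = 85.0781; share = 0.3516.

share on q_1 = 0.3516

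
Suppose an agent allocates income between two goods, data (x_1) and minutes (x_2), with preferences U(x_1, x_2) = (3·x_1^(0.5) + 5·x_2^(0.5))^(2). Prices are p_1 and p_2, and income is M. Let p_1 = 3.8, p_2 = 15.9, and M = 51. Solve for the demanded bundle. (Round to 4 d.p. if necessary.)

x_1* = 8.0662, x_2* = 1.2798

Substitute x_2 = (x_2/x_1)·x_1 into the budget: x_1* = M/(p_1 + p_2·(x_2/x_1)).
Numerically x_2/x_1 = 0.158661, so x_1* = 51/(3.8 + 15.9·0.158661) = 8.0662 and x_2* = 0.158661·8.0662 = 1.2798.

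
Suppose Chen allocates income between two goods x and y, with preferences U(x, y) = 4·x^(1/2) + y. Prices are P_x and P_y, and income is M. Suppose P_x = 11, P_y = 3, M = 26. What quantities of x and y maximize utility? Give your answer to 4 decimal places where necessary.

MU_x = 2/√x, MU_y = 1. Tangency: 2/√x = P_x/P_y.
Thus x* = (2·P_y/P_x)² — independent of M — with the rest of income spent on y.
Plugging in: x* = (2·3/11)² = 0.2975, y* = 7.5758.

x* = 0.2975, y* = 7.5758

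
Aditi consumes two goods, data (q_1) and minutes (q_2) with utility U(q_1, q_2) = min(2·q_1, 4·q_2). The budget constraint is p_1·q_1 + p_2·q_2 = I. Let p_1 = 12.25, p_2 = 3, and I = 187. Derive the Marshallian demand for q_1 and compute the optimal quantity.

With perfect complements, no substitution: consume in ratio q_1:q_2 = 4:2.
Budget: p_1·q_1 + p_2·(1/2)·q_1 = I, so (4·p_1 + 2·p_2)·q_1 = 4·I.
Demand: q_1*(p_1,p_2,I) = 4·I/(4·p_1 + 2·p_2), q_2* = 2·I/(4·p_1 + 2·p_2).
Here 4·12.25 + 2·3 = 55, giving q_1* = 13.6.

q_1* = 13.6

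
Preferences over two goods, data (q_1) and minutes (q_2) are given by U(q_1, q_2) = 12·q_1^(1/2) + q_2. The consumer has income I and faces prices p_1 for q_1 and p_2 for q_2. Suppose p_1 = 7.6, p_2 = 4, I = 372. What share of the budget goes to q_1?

Thus q_1* = (6·p_2/p_1)² — independent of I — with the rest of income spent on q_2.
Plugging in: q_1* = (6·4/7.6)² = 9.9723, q_2* = 74.0526.
Expenditure on q_1: 7.6·9.9723 = 75.7895; share = 0.2037.

share on q_1 = 0.2037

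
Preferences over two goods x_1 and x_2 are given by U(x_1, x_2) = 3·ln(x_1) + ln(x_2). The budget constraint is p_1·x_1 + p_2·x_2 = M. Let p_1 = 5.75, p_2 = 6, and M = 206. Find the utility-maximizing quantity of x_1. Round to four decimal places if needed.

Tangency: MRS = 3·x_2/x_1 = p_1/p_2.
Rearranging, p_2·x_2 = (1/3)·p_1·x_1. Substituting into the budget gives p_1·x_1·(1 + (1/3)) = M.
Demand: x_1*(p_1,p_2,M) = 0.75·M/p_1 and x_2* = 0.25·M/p_2.
At p_1=5.75, p_2=6, M=206: x_1* = 0.75·206/5.75 = 26.8696.

x_1* = 26.8696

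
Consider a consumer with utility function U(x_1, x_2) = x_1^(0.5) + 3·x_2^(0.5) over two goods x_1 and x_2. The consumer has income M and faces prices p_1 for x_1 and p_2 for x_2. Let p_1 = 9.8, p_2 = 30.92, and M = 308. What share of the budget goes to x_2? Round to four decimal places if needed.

MU_x_1 ∝ x_1^(-0.5), MU_x_2 ∝ 3·x_2^(-0.5), so MRS = (1/3)·(x_2/x_1)^(0.5) = p_1/p_2.
Solve for the ratio: x_2/x_1 = [3·p_1/p_2]^(2).
With the ratio pinned down, the budget gives x_1* = M/(p_1 + p_2·(x_2/x_1)) and x_2* = (x_2/x_1)·x_1*.
Numerically x_2/x_1 = 0.904098, so x_1* = 308/(9.8 + 30.92·0.904098) = 8.1579 and x_2* = 0.904098·8.1579 = 7.3756.
Expenditure on x_2: 30.92·7.3756 = 228.0524; share = 0.7404.

share on x_2 = 0.7404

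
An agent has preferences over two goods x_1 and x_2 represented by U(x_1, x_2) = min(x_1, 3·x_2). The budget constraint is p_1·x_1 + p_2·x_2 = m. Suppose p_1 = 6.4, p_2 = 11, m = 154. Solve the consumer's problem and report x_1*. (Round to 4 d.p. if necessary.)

x_1* = 15.298

With perfect complements, no substitution: consume in ratio x_1:x_2 = 3:1.
Budget: p_1·x_1 + p_2·(1/3)·x_1 = m, so (3·p_1 + p_2)·x_1 = 3·m.
Demand: x_1*(p_1,p_2,m) = 3·m/(3·p_1 + p_2), x_2* = m/(3·p_1 + p_2).
Here 3·6.4 + 11 = 30.2, giving x_1* = 15.298.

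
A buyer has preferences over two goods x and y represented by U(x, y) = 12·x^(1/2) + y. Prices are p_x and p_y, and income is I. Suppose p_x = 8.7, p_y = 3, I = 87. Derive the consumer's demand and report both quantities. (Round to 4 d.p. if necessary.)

Plugging in: x* = (6·3/8.7)² = 4.2806, y* = 16.5862.

x* = 4.2806, y* = 16.5862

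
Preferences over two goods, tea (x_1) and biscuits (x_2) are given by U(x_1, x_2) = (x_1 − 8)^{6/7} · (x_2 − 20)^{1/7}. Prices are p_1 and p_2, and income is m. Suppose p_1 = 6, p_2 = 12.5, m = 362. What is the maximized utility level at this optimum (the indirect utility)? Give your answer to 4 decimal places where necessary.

Substituting into the budget: x_1* = 8 + 6/7·(m − 8·p_1 − 20·p_2)/p_1, and x_2* = 20 + 1/7·(…)/p_2.
Discretionary income = 362 − 8·6 − 20·12.5 = 64; x_1* = 8 + 6/7·64/6 = 17.1429; x_2* = 20 + 1/7·64/12.5 = 20.7314.
Utility at the optimum: U(17.1429, 20.7314) = 6.3735.

V = 6.3735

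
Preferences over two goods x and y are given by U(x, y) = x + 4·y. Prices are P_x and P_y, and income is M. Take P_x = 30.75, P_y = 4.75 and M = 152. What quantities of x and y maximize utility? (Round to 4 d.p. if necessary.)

x* = 0, y* = 32

Perfect substitutes: compare marginal utility per dollar. 1/P_x vs 4/P_y → 0.0325 vs 0.8421.
y gives more utility per dollar, so spend all income on y: y* = M/P_y, x* = 0.
Numerically: x* = 0, y* = 32.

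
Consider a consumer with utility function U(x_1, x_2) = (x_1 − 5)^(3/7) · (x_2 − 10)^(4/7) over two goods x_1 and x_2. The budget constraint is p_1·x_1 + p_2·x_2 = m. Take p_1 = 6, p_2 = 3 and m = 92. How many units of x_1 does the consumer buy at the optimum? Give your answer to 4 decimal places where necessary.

MRS = (3/4)·(x_2−10)/(x_1−5). Tangency with p_1/p_2 gives x_2−10 = (4/3)·(p_1/p_2)·(x_1−5).
After buying the subsistence bundle (5, 10), a share 3/7 of the remaining income goes to x_1: x_1* = 5 + 3/7·(m − 5p_1 − 10p_2)/p_1.
Discretionary income = 92 − 5·6 − 10·3 = 32; x_1* = 5 + 3/7·32/6 = 7.2857.

x_1* = 7.2857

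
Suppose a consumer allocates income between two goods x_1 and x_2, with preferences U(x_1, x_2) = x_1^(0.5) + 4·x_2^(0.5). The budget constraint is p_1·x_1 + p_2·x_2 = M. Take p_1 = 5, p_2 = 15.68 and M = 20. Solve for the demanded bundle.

x_1* = 0.6555, x_2* = 1.0665

With the ratio pinned down, the budget gives x_1* = M/(p_1 + p_2·(x_2/x_1)) and x_2* = (x_2/x_1)·x_1*.
Numerically x_2/x_1 = 1.626926, so x_1* = 20/(5 + 15.68·1.626926) = 0.6555 and x_2* = 1.626926·0.6555 = 1.0665.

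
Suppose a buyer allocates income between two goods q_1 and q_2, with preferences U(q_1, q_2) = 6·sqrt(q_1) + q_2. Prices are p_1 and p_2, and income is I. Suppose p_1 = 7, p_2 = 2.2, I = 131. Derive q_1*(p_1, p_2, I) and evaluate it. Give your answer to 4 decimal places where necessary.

q_1* = 0.889

Utility is quasi-linear in q_2; the FOC for q_1 is 3/√q_1 = p_1/p_2.
Solve: √q_1 = 3·p_2/p_1, so q_1*(p_1,p_2) = (3·p_2/p_1)², and q_2* = (I − p_1·q_1*)/p_2.
Plugging in: q_1* = (3·2.2/7)² = 0.889.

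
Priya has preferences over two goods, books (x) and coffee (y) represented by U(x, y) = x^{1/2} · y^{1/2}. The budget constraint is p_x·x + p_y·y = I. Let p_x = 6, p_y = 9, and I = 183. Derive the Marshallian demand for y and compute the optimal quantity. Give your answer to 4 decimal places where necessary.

y* = 10.1667

Tangency: MRS = y/x = p_x/p_y.
So 0.5·p_y·y = 0.5·p_x·x; combined with the budget, a share 0.5 of income goes to x.
Demand: x*(p_x,p_y,I) = 0.5·I/p_x and y* = 0.5·I/p_y.
At p_x=6, p_y=9, I=183: y* = 0.5·183/9 = 10.1667.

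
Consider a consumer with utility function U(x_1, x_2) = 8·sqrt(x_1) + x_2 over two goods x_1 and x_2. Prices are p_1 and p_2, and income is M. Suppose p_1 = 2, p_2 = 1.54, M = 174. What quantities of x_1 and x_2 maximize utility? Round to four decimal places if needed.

Set MRS = p_1/p_2: 4·x_1^(−1/2) = p_1/p_2.
Solve: √x_1 = 4·p_2/p_1, so x_1*(p_1,p_2) = (4·p_2/p_1)², and x_2* = (M − p_1·x_1*)/p_2.
Plugging in: x_1* = (4·1.54/2)² = 9.4864, x_2* = 100.667.

x_1* = 9.4864, x_2* = 100.667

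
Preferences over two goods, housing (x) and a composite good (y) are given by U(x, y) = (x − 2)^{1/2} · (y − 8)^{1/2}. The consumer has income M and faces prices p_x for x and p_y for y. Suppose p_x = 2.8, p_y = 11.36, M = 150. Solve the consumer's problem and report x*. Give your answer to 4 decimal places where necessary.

Discretionary income = 150 − 2·2.8 − 8·11.36 = 53.52; x* = 2 + 0.5·53.52/2.8 = 11.5571.

x* = 11.5571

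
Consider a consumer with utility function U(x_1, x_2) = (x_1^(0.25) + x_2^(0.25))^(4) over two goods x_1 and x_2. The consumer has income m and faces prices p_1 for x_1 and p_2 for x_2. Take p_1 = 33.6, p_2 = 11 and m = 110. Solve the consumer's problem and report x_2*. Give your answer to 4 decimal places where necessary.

MU_x_1 ∝ x_1^(-0.75), MU_x_2 ∝ x_2^(-0.75), so MRS = (x_2/x_1)^(0.75) = p_1/p_2.
Solve for the ratio: x_2/x_1 = [p_1/p_2]^(4/3).
Substitute x_2 = (x_2/x_1)·x_1 into the budget: x_1* = m/(p_1 + p_2·(x_2/x_1)).
Numerically x_2/x_1 = 4.431956, so x_1* = 110/(33.6 + 11·4.431956) = 1.3357 and x_2* = 4.431956·1.3357 = 5.9199.

x_2* = 5.9199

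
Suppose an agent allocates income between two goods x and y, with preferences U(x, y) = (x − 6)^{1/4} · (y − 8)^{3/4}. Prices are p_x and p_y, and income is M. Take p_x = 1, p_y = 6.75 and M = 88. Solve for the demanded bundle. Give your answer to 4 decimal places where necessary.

x* = 13, y* = 11.1111

Discretionary income = 88 − 6·1 − 8·6.75 = 28; x* = 6 + 0.25·28/1 = 13; y* = 8 + 0.75·28/6.75 = 11.1111.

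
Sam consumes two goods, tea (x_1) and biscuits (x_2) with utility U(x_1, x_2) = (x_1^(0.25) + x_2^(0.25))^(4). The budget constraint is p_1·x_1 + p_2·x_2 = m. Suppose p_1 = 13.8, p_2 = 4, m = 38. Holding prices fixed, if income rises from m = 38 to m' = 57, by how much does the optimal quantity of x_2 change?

With the ratio pinned down, the budget gives x_1* = m/(p_1 + p_2·(x_2/x_1)) and x_2* = (x_2/x_1)·x_1*.
Numerically x_2/x_1 = 5.213053, so x_1* = 38/(13.8 + 4·5.213053) = 1.0966 and x_2* = 5.213053·1.0966 = 5.7167.
At m' = 57: x_2* = 8.575. Change: 8.575 − 5.7167 = 2.8583.

Δx_2* = 2.8583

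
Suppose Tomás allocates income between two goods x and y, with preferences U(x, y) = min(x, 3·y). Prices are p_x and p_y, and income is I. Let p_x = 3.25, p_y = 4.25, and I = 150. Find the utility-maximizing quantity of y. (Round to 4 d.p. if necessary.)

Demand: x*(p_x,p_y,I) = 3·I/(3·p_x + p_y), y* = I/(3·p_x + p_y).
Here 3·3.25 + 4.25 = 14, giving y* = 10.7143.

y* = 10.7143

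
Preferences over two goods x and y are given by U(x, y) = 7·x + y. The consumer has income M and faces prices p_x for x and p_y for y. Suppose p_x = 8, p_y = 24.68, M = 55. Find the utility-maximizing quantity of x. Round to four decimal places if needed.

Linear utility — the consumer picks whichever good has higher MU/price: 7/8 = 0.875 vs 1/24.68 = 0.0405.
x gives more utility per dollar, so spend all income on x: x* = M/p_x, y* = 0.
Numerically: x* = 6.875, y* = 0.

x* = 6.875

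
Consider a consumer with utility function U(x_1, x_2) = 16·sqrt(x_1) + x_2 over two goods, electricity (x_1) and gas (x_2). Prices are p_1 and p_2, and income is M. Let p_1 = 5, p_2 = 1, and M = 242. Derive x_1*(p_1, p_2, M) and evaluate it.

MU_x_1 = 8/√x_1, MU_x_2 = 1. Tangency: 8/√x_1 = p_1/p_2.
Thus x_1* = (8·p_2/p_1)² — independent of M — with the rest of income spent on x_2.
Plugging in: x_1* = (8·1/5)² = 2.56.

x_1* = 2.56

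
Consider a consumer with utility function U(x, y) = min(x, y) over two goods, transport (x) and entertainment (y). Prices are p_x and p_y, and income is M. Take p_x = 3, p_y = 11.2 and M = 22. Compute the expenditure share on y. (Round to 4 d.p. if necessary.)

share on y = 0.7887

Leontief preferences: the optimum is at the kink where x/1 = y/1, i.e. y = x.
Budget: p_x·x + p_y·x = M, so (p_x + p_y)·x = M.
Demand: x*(p_x,p_y,M) = M/(p_x + p_y), y* = M/(p_x + p_y).
Here 3 + 11.2 = 14.2, giving x* = 1.5493 and y* = 1.5493.
Expenditure on y: 11.2·1.5493 = 17.3521; share = 0.7887.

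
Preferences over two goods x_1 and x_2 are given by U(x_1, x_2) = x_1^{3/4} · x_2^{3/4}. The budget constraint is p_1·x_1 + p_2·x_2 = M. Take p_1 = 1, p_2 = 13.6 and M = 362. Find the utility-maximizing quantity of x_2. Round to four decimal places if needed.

Tangency: MRS = x_2/x_1 = p_1/p_2.
So 0.75·p_2·x_2 = 0.75·p_1·x_1; combined with the budget, a share 0.5 of income goes to x_1.
Demand: x_1*(p_1,p_2,M) = 0.5·M/p_1 and x_2* = 0.5·M/p_2.
At p_1=1, p_2=13.6, M=362: x_2* = 0.5·362/13.6 = 13.3088.

x_2* = 13.3088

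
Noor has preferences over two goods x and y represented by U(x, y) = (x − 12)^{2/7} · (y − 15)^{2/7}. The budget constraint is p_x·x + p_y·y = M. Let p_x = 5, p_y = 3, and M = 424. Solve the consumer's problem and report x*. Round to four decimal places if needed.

MRS = (y−15)/(x−12). Tangency with p_x/p_y gives y−15 = (p_x/p_y)·(x−12).
After buying the subsistence bundle (12, 15), a share 0.5 of the remaining income goes to x: x* = 12 + 0.5·(M − 12p_x − 15p_y)/p_x.
Discretionary income = 424 − 12·5 − 15·3 = 319; x* = 12 + 0.5·319/5 = 43.9.

x* = 43.9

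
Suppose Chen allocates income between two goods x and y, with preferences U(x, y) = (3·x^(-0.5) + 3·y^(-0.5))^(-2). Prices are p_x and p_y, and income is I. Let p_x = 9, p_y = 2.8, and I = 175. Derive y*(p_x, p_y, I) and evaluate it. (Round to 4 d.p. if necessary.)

MU_x ∝ 3·x^(-1.5), MU_y ∝ 3·y^(-1.5), so MRS = (y/x)^(1.5) = p_x/p_y.
Solve for the ratio: y/x = [p_x/p_y]^(2/3).
With the ratio pinned down, the budget gives x* = I/(p_x + p_y·(y/x)) and y* = (y/x)·x*.
Numerically y/x = 2.177992, so x* = 175/(9 + 2.8·2.177992) = 11.5906 and y* = 2.177992·11.5906 = 25.2443.

y* = 25.2443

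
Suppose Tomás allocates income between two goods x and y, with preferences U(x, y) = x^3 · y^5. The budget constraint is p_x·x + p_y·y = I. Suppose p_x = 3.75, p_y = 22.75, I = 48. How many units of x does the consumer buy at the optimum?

MU_x/MU_y = (3·y)/(5·x); tangency sets this equal to p_x/p_y.
Rearranging, p_y·y = (5/3)·p_x·x. Substituting into the budget gives p_x·x·(1 + (5/3)) = I.
Demand: x*(p_x,p_y,I) = 0.375·I/p_x and y* = 0.625·I/p_y.
At p_x=3.75, p_y=22.75, I=48: x* = 0.375·48/3.75 = 4.8.

x* = 4.8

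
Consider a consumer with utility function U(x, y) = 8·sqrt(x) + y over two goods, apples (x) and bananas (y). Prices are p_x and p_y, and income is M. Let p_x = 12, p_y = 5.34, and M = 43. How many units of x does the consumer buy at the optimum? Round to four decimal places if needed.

Set MRS = p_x/p_y: 4·x^(−1/2) = p_x/p_y.
Solve: √x = 4·p_y/p_x, so x*(p_x,p_y) = (4·p_y/p_x)², and y* = (M − p_x·x*)/p_y.
Plugging in: x* = (4·5.34/12)² = 3.1684.

x* = 3.1684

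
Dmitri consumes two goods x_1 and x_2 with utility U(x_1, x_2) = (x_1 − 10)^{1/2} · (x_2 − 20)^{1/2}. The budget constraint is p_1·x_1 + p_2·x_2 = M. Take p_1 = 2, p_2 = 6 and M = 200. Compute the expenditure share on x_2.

Discretionary income = 200 − 10·2 − 20·6 = 60; x_1* = 10 + 0.5·60/2 = 25; x_2* = 20 + 0.5·60/6 = 25.
Expenditure on x_2: 6·25 = 150; share = 0.75.

share on x_2 = 0.75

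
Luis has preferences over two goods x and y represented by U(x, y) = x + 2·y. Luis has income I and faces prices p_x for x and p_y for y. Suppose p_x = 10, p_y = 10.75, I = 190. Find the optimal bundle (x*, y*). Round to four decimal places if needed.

Perfect substitutes: compare marginal utility per dollar. 1/p_x vs 2/p_y → 0.1 vs 0.186.
y gives more utility per dollar, so spend all income on y: y* = I/p_y, x* = 0.
Numerically: x* = 0, y* = 17.6744.

x* = 0, y* = 17.6744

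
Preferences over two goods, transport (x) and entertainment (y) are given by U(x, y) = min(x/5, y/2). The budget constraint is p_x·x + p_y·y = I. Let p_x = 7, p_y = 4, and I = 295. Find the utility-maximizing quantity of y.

With perfect complements, no substitution: consume in ratio x:y = 5:2.
Budget: p_x·x + p_y·(2/5)·x = I, so (5·p_x + 2·p_y)·x = 5·I.
Demand: x*(p_x,p_y,I) = 5·I/(5·p_x + 2·p_y), y* = 2·I/(5·p_x + 2·p_y).
Here 5·7 + 2·4 = 43, giving y* = 13.7209.

y* = 13.7209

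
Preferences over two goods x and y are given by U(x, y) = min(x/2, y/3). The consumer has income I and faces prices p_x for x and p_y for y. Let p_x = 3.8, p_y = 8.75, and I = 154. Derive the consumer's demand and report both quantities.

x* = 9.099, y* = 13.6484

With perfect complements, no substitution: consume in ratio x:y = 2:3.
Budget: p_x·x + p_y·(3/2)·x = I, so (2·p_x + 3·p_y)·x = 2·I.
Demand: x*(p_x,p_y,I) = 2·I/(2·p_x + 3·p_y), y* = 3·I/(2·p_x + 3·p_y).
Here 2·3.8 + 3·8.75 = 33.85, giving x* = 9.099 and y* = 13.6484.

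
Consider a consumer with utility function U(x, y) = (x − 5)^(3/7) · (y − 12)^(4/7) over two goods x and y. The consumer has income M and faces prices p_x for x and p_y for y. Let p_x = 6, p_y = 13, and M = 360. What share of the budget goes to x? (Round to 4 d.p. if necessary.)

share on x = 0.2905

This is Cobb-Douglas in (x−5, y−12): tangency gives 3/7·p_y·(y−12) = 4/7·p_x·(x−5).
After buying the subsistence bundle (5, 12), a share 3/7 of the remaining income goes to x: x* = 5 + 3/7·(M − 5p_x − 12p_y)/p_x.
Discretionary income = 360 − 5·6 − 12·13 = 174; x* = 5 + 3/7·174/6 = 17.4286; y* = 12 + 4/7·174/13 = 19.6484.
Expenditure on x: 6·17.4286 = 104.5714; share = 0.2905.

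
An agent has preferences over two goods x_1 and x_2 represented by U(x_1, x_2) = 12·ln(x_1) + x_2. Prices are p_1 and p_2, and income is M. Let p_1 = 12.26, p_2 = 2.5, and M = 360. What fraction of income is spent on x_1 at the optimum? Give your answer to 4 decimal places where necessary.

So x_1*(p_1,p_2) = 12·p_2/p_1, independent of income; and x_2* = (M − 12·p_2)/p_2.
At the given prices: x_1* = 12·2.5/12.26 = 2.447, and x_2* = 132.
Expenditure on x_1: 12.26·2.447 = 30; share = 0.0833.

share on x_1 = 0.0833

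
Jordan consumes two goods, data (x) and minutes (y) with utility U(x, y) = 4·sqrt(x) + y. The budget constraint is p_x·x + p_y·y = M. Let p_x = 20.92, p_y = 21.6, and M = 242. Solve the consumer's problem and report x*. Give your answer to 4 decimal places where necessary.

Set MRS = p_x/p_y: 2·x^(−1/2) = p_x/p_y.
Thus x* = (2·p_y/p_x)² — independent of M — with the rest of income spent on y.
Plugging in: x* = (2·21.6/20.92)² = 4.2643.

x* = 4.2643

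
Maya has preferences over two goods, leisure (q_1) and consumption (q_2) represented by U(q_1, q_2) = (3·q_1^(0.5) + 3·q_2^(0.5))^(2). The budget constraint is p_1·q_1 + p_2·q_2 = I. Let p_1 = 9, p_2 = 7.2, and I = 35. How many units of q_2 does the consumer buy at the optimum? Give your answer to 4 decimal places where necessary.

q_2* = 2.7006

MU_q_1 ∝ 3·q_1^(-0.5), MU_q_2 ∝ 3·q_2^(-0.5), so MRS = (q_2/q_1)^(0.5) = p_1/p_2.
Hence q_2/q_1 = (p_1/p_2)^(1/(0.5)), i.e. raised to the 2 power.
Substitute q_2 = (q_2/q_1)·q_1 into the budget: q_1* = I/(p_1 + p_2·(q_2/q_1)).
Numerically q_2/q_1 = 1.5625, so q_1* = 35/(9 + 7.2·1.5625) = 1.7284 and q_2* = 1.5625·1.7284 = 2.7006.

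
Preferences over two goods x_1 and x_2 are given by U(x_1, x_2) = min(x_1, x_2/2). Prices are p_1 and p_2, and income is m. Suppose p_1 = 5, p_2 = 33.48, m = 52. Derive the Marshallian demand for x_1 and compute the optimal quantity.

x_1* = 0.7226

Leontief preferences: the optimum is at the kink where x_1/1 = x_2/2, i.e. x_2 = 2·x_1.
Budget: p_1·x_1 + p_2·2·x_1 = m, so (p_1 + 2·p_2)·x_1 = m.
Demand: x_1*(p_1,p_2,m) = m/(p_1 + 2·p_2), x_2* = 2·m/(p_1 + 2·p_2).
Here 5 + 2·33.48 = 71.96, giving x_1* = 0.7226.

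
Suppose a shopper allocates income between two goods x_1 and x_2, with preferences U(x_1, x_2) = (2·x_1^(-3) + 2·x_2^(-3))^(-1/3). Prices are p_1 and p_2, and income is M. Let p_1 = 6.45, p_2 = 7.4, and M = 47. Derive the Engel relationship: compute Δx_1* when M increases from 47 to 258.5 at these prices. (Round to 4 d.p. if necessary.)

Substitute x_2 = (x_2/x_1)·x_1 into the budget: x_1* = M/(p_1 + p_2·(x_2/x_1)).
Numerically x_2/x_1 = 0.966233, so x_1* = 47/(6.45 + 7.4·0.966233) = 3.4559.
At M' = 258.5: x_1* = 19.0072. Change: 19.0072 − 3.4559 = 15.5513.

Δx_1* = 15.5513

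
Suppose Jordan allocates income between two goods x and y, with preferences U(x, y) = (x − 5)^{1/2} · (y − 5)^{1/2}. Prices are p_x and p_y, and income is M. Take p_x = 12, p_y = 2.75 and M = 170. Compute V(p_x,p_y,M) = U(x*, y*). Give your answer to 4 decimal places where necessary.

This is Cobb-Douglas in (x−5, y−5): tangency gives 0.5·p_y·(y−5) = 0.5·p_x·(x−5).
After buying the subsistence bundle (5, 5), a share 0.5 of the remaining income goes to x: x* = 5 + 0.5·(M − 5p_x − 5p_y)/p_x.
Discretionary income = 170 − 5·12 − 5·2.75 = 96.25; x* = 5 + 0.5·96.25/12 = 9.0104; y* = 5 + 0.5·96.25/2.75 = 22.5.
Utility at the optimum: U(9.0104, 22.5) = 8.3775.

V = 8.3775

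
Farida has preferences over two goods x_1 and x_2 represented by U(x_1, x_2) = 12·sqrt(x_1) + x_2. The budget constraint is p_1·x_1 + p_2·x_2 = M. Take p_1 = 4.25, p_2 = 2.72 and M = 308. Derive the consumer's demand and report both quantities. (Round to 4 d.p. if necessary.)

MU_x_1 = 6/√x_1, MU_x_2 = 1. Tangency: 6/√x_1 = p_1/p_2.
Thus x_1* = (6·p_2/p_1)² — independent of M — with the rest of income spent on x_2.
Plugging in: x_1* = (6·2.72/4.25)² = 14.7456, x_2* = 90.1953.

x_1* = 14.7456, x_2* = 90.1953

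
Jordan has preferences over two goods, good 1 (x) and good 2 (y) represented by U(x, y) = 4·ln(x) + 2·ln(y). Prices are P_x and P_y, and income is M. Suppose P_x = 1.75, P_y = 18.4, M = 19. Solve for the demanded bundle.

MU_x/MU_y = (4·y)/(2·x); tangency sets this equal to P_x/P_y.
Rearranging, P_y·y = (1/2)·P_x·x. Substituting into the budget gives P_x·x·(1 + (1/2)) = M.
Demand: x*(P_x,P_y,M) = 2/3·M/P_x and y* = 1/3·M/P_y.
At P_x=1.75, P_y=18.4, M=19: x* = 2/3·19/1.75 = 7.2381, y* = 0.3442.

x* = 7.2381, y* = 0.3442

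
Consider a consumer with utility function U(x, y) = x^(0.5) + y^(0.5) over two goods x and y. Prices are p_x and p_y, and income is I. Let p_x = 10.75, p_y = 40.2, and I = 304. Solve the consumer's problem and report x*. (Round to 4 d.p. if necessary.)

x* = 22.3124

MRS = MU_x/MU_y = (y/x)^(0.5). Set equal to p_x/p_y.
Solve for the ratio: y/x = [p_x/p_y]^(2).
With the ratio pinned down, the budget gives x* = I/(p_x + p_y·(y/x)) and y* = (y/x)·x*.
Numerically y/x = 0.07151, so x* = 304/(10.75 + 40.2·0.07151) = 22.3124.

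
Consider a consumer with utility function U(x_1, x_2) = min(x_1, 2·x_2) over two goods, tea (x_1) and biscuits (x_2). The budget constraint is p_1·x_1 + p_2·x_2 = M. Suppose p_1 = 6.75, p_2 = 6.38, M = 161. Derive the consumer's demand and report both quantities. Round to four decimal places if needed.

x_1* = 16.1972, x_2* = 8.0986

Here 2·6.75 + 6.38 = 19.88, giving x_1* = 16.1972 and x_2* = 8.0986.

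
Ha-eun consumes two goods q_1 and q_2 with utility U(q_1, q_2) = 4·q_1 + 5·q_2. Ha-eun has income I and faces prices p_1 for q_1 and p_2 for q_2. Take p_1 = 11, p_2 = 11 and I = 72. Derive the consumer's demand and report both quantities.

Perfect substitutes: compare marginal utility per dollar. 4/p_1 vs 5/p_2 → 0.3636 vs 0.4545.
q_2 gives more utility per dollar, so spend all income on q_2: q_2* = I/p_2, q_1* = 0.
Numerically: q_1* = 0, q_2* = 6.5455.

q_1* = 0, q_2* = 6.5455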